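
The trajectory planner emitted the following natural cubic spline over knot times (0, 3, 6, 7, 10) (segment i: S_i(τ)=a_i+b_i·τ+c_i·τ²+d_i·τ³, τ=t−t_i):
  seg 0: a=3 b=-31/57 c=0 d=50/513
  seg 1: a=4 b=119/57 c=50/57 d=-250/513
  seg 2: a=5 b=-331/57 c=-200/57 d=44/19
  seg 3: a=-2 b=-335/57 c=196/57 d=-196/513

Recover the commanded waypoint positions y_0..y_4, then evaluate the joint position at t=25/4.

y_0 = S_0(0) = a_0 = 3
y_1 = S_1(0) = a_1 = 4
y_2 = S_2(0) = a_2 = 5
y_3 = S_3(0) = a_3 = -2
y_4 = S_3(3) = 1
t_q=25/4 is in segment 2 (τ=1/4); S_2(τ)=1023/304

y_0=3 y_1=4 y_2=5 y_3=-2 y_4=1
S(25/4) = 1023/304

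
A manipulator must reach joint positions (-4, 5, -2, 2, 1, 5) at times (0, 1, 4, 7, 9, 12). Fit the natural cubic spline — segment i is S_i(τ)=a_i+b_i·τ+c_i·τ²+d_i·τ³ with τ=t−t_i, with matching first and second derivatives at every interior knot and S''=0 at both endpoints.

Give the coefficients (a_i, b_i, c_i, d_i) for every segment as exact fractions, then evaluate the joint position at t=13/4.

Δ: Δ0=9, Δ1=-7/3, Δ2=4/3, Δ3=-1/2, Δ4=4/3
row 1: diag=8, rhs=-68; c'=3/8, d'=-17/2
row 2: denom=12−3·3/8=87/8; d'=(22−3·-17/2)/(87/8)=380/87
row 3: denom=10−3·8/29=266/29; d'=(-11−3·380/87)/(266/29)=-699/266
row 4: denom=10−2·29/133=1272/133; d'=(11−2·-699/266)/(1272/133)=1081/636
back: M4=1081/636
back: M3=-699/266−29/133·1081/636=-1907/636
back: M2=380/87−8/29·-1907/636=826/159
back: M1=-17/2−3/8·826/159=-2215/212
M: M0=0, M1=-2215/212, M2=826/159, M3=-1907/636, M4=1081/636, M5=0
seg 0: a=-4, c=M0/2=0, d=(M1−M0)/(6·1)=-2215/1272, b=Δ0−h0·(2M0+M1)/6=13663/1272
seg 1: a=5, c=M1/2=-2215/424, d=(M2−M1)/(6·3)=9949/11448, b=Δ1−h1·(2M1+M2)/6=3509/636
seg 2: a=-2, c=M2/2=413/159, d=(M3−M2)/(6·3)=-193/424, b=Δ2−h2·(2M2+M3)/6=-3005/1272
seg 3: a=2, c=M3/2=-1907/1272, d=(M4−M3)/(6·2)=83/212, b=Δ3−h3·(2M3+M4)/6=593/636
seg 4: a=1, c=M4/2=1081/1272, d=(M5−M4)/(6·3)=-1081/11448, b=Δ4−h4·(2M4+M5)/6=-233/636
t_q=13/4 → seg 1, τ=9/4; S=5+3509/636·τ+-2215/424·τ²+9949/11448·τ³=23507/27136

  seg 0: a=-4 b=13663/1272 c=0 d=-2215/1272
  seg 1: a=5 b=3509/636 c=-2215/424 d=9949/11448
  seg 2: a=-2 b=-3005/1272 c=413/159 d=-193/424
  seg 3: a=2 b=593/636 c=-1907/1272 d=83/212
  seg 4: a=1 b=-233/636 c=1081/1272 d=-1081/11448
S(13/4) = 23507/27136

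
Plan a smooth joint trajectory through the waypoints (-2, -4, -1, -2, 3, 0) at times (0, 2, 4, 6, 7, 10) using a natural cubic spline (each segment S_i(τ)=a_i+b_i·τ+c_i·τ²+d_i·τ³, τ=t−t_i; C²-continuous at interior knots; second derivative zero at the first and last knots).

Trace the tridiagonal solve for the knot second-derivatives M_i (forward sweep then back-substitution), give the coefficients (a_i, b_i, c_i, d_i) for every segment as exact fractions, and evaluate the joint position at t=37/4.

  seg 0: a=-2 b=-1265/641 c=0 d=156/641
  seg 1: a=-4 b=607/641 c=936/641 d=-3035/5128
  seg 2: a=-1 b=-403/1282 c=-5361/2564 d=5123/5128
  seg 3: a=-2 b=2122/641 c=2502/641 d=-1419/641
  seg 4: a=3 b=2869/641 c=-1755/641 d=195/641
S(37/4) = 109743/41024

Δ: Δ0=-1, Δ1=3/2, Δ2=-1/2, Δ3=5, Δ4=-1
row 1: diag=8, rhs=15; c'=1/4, d'=15/8
row 2: denom=8−2·1/4=15/2; d'=(-12−2·15/8)/(15/2)=-21/10
row 3: denom=6−2·4/15=82/15; d'=(33−2·-21/10)/(82/15)=279/41
row 4: denom=8−1·15/82=641/82; d'=(-36−1·279/41)/(641/82)=-3510/641
back: M4=-3510/641
back: M3=279/41−15/82·-3510/641=5004/641
back: M2=-21/10−4/15·5004/641=-5361/1282
back: M1=15/8−1/4·-5361/1282=1872/641
M: M0=0, M1=1872/641, M2=-5361/1282, M3=5004/641, M4=-3510/641, M5=0
seg 0: a=-2, c=M0/2=0, d=(M1−M0)/(6·2)=156/641, b=Δ0−h0·(2M0+M1)/6=-1265/641
seg 1: a=-4, c=M1/2=936/641, d=(M2−M1)/(6·2)=-3035/5128, b=Δ1−h1·(2M1+M2)/6=607/641
seg 2: a=-1, c=M2/2=-5361/2564, d=(M3−M2)/(6·2)=5123/5128, b=Δ2−h2·(2M2+M3)/6=-403/1282
seg 3: a=-2, c=M3/2=2502/641, d=(M4−M3)/(6·1)=-1419/641, b=Δ3−h3·(2M3+M4)/6=2122/641
seg 4: a=3, c=M4/2=-1755/641, d=(M5−M4)/(6·3)=195/641, b=Δ4−h4·(2M4+M5)/6=2869/641
t_q=37/4 → seg 4, τ=9/4; S=3+2869/641·τ+-1755/641·τ²+195/641·τ³=109743/41024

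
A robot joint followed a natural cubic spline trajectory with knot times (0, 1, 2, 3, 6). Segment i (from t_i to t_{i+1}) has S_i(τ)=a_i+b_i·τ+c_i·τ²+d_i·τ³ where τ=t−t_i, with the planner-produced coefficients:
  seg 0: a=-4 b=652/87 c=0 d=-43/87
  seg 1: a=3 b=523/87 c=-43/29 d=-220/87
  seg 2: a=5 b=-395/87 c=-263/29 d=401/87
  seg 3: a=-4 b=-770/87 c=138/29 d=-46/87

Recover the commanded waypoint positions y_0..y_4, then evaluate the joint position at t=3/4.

y_0 = S_0(0) = a_0 = -4
y_1 = S_1(0) = a_1 = 3
y_2 = S_2(0) = a_2 = 5
y_3 = S_3(0) = a_3 = -4
y_4 = S_3(3) = -2
t_q=3/4 is in segment 0 (τ=3/4); S_0(τ)=2621/1856

y_0=-4 y_1=3 y_2=5 y_3=-4 y_4=-2
S(3/4) = 2621/1856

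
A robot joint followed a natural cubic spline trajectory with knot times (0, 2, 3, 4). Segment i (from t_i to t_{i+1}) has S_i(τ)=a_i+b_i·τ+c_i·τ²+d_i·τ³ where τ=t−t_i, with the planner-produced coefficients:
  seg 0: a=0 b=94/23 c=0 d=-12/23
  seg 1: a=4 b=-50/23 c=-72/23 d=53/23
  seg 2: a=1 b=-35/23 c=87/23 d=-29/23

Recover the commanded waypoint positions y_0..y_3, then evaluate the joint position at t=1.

y_0=0 y_1=4 y_2=1 y_3=2
S(1) = 82/23

y_0 = S_0(0) = a_0 = 0
y_1 = S_1(0) = a_1 = 4
y_2 = S_2(0) = a_2 = 1
y_3 = S_2(1) = 2
t_q=1 is in segment 0 (τ=1); S_0(τ)=82/23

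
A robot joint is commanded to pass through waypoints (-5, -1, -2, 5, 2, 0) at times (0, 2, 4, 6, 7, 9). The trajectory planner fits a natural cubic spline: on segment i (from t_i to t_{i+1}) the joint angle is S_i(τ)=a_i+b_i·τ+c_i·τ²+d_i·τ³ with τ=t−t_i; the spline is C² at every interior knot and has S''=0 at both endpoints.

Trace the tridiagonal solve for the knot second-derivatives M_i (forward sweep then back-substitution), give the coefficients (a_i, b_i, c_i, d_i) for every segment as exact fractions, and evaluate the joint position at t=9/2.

  seg 0: a=-5 b=1496/477 c=0 d=-271/954
  seg 1: a=-1 b=-130/477 c=-271/159 d=3035/3816
  seg 2: a=-2 b=2341/954 c=1951/636 d=-4855/3816
  seg 3: a=5 b=-259/477 c=-242/53 d=1006/477
  seg 4: a=2 b=-1597/477 c=280/159 d=-140/477
S(9/2) = -1681/10176

Δ: Δ0=2, Δ1=-1/2, Δ2=7/2, Δ3=-3, Δ4=-1
row 1: diag=8, rhs=-15; c'=1/4, d'=-15/8
row 2: denom=8−2·1/4=15/2; d'=(24−2·-15/8)/(15/2)=37/10
row 3: denom=6−2·4/15=82/15; d'=(-39−2·37/10)/(82/15)=-348/41
row 4: denom=6−1·15/82=477/82; d'=(12−1·-348/41)/(477/82)=560/159
back: M4=560/159
back: M3=-348/41−15/82·560/159=-484/53
back: M2=37/10−4/15·-484/53=1951/318
back: M1=-15/8−1/4·1951/318=-542/159
M: M0=0, M1=-542/159, M2=1951/318, M3=-484/53, M4=560/159, M5=0
seg 0: a=-5, c=M0/2=0, d=(M1−M0)/(6·2)=-271/954, b=Δ0−h0·(2M0+M1)/6=1496/477
seg 1: a=-1, c=M1/2=-271/159, d=(M2−M1)/(6·2)=3035/3816, b=Δ1−h1·(2M1+M2)/6=-130/477
seg 2: a=-2, c=M2/2=1951/636, d=(M3−M2)/(6·2)=-4855/3816, b=Δ2−h2·(2M2+M3)/6=2341/954
seg 3: a=5, c=M3/2=-242/53, d=(M4−M3)/(6·1)=1006/477, b=Δ3−h3·(2M3+M4)/6=-259/477
seg 4: a=2, c=M4/2=280/159, d=(M5−M4)/(6·2)=-140/477, b=Δ4−h4·(2M4+M5)/6=-1597/477
t_q=9/2 → seg 2, τ=1/2; S=-2+2341/954·τ+1951/636·τ²+-4855/3816·τ³=-1681/10176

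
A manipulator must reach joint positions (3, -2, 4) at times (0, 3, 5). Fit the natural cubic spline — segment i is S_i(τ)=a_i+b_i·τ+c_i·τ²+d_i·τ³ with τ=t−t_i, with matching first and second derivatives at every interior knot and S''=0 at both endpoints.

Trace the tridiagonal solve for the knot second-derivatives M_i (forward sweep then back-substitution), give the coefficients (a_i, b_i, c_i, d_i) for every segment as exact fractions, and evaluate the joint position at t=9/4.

Δ: Δ0=-5/3, Δ1=3
row 1: diag=10, rhs=28; c'=1/5, d'=14/5
back: M1=14/5
M: M0=0, M1=14/5, M2=0
seg 0: a=3, c=M0/2=0, d=(M1−M0)/(6·3)=7/45, b=Δ0−h0·(2M0+M1)/6=-46/15
seg 1: a=-2, c=M1/2=7/5, d=(M2−M1)/(6·2)=-7/30, b=Δ1−h1·(2M1+M2)/6=17/15
t_q=9/4 → seg 0, τ=9/4; S=3+-46/15·τ+0·τ²+7/45·τ³=-681/320

  seg 0: a=3 b=-46/15 c=0 d=7/45
  seg 1: a=-2 b=17/15 c=7/5 d=-7/30
S(9/4) = -681/320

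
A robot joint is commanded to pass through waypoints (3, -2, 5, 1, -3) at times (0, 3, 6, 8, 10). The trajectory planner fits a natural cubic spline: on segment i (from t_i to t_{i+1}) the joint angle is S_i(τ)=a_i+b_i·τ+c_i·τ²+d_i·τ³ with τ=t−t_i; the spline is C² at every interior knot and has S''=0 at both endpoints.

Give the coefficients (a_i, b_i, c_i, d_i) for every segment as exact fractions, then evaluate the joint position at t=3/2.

  seg 0: a=3 b=-328/105 c=0 d=17/105
  seg 1: a=-2 b=131/105 c=51/35 d=-23/63
  seg 2: a=5 b=2/15 c=-64/35 d=8/21
  seg 3: a=1 b=-274/105 c=16/35 d=-8/105
S(3/2) = -319/280

Δ: Δ0=-5/3, Δ1=7/3, Δ2=-2, Δ3=-2
row 1: diag=12, rhs=24; c'=1/4, d'=2
row 2: denom=10−3·1/4=37/4; d'=(-26−3·2)/(37/4)=-128/37
row 3: denom=8−2·8/37=280/37; d'=(0−2·-128/37)/(280/37)=32/35
back: M3=32/35
back: M2=-128/37−8/37·32/35=-128/35
back: M1=2−1/4·-128/35=102/35
M: M0=0, M1=102/35, M2=-128/35, M3=32/35, M4=0
seg 0: a=3, c=M0/2=0, d=(M1−M0)/(6·3)=17/105, b=Δ0−h0·(2M0+M1)/6=-328/105
seg 1: a=-2, c=M1/2=51/35, d=(M2−M1)/(6·3)=-23/63, b=Δ1−h1·(2M1+M2)/6=131/105
seg 2: a=5, c=M2/2=-64/35, d=(M3−M2)/(6·2)=8/21, b=Δ2−h2·(2M2+M3)/6=2/15
seg 3: a=1, c=M3/2=16/35, d=(M4−M3)/(6·2)=-8/105, b=Δ3−h3·(2M3+M4)/6=-274/105
t_q=3/2 → seg 0, τ=3/2; S=3+-328/105·τ+0·τ²+17/105·τ³=-319/280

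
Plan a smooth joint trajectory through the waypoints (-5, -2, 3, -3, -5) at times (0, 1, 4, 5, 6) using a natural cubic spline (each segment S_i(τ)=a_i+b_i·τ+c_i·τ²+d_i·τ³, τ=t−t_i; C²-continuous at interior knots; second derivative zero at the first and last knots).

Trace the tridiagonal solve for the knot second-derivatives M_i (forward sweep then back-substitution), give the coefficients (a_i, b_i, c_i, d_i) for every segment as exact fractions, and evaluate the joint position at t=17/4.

Δ: Δ0=3, Δ1=5/3, Δ2=-6, Δ3=-2
row 1: diag=8, rhs=-8; c'=3/8, d'=-1
row 2: denom=8−3·3/8=55/8; d'=(-46−3·-1)/(55/8)=-344/55
row 3: denom=4−1·8/55=212/55; d'=(24−1·-344/55)/(212/55)=416/53
back: M3=416/53
back: M2=-344/55−8/55·416/53=-392/53
back: M1=-1−3/8·-392/53=94/53
M: M0=0, M1=94/53, M2=-392/53, M3=416/53, M4=0
seg 0: a=-5, c=M0/2=0, d=(M1−M0)/(6·1)=47/159, b=Δ0−h0·(2M0+M1)/6=430/159
seg 1: a=-2, c=M1/2=47/53, d=(M2−M1)/(6·3)=-27/53, b=Δ1−h1·(2M1+M2)/6=571/159
seg 2: a=3, c=M2/2=-196/53, d=(M3−M2)/(6·1)=404/159, b=Δ2−h2·(2M2+M3)/6=-770/159
seg 3: a=-3, c=M3/2=208/53, d=(M4−M3)/(6·1)=-208/159, b=Δ3−h3·(2M3+M4)/6=-734/159
t_q=17/4 → seg 2, τ=1/4; S=3+-770/159·τ+-196/53·τ²+404/159·τ³=1355/848

  seg 0: a=-5 b=430/159 c=0 d=47/159
  seg 1: a=-2 b=571/159 c=47/53 d=-27/53
  seg 2: a=3 b=-770/159 c=-196/53 d=404/159
  seg 3: a=-3 b=-734/159 c=208/53 d=-208/159
S(17/4) = 1355/848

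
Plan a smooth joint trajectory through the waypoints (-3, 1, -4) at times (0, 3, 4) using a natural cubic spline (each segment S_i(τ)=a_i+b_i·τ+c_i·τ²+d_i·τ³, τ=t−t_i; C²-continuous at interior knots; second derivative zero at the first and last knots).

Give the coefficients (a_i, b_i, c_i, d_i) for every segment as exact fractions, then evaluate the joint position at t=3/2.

Δ: Δ0=4/3, Δ1=-5
row 1: diag=8, rhs=-38; c'=1/8, d'=-19/4
back: M1=-19/4
M: M0=0, M1=-19/4, M2=0
seg 0: a=-3, c=M0/2=0, d=(M1−M0)/(6·3)=-19/72, b=Δ0−h0·(2M0+M1)/6=89/24
seg 1: a=1, c=M1/2=-19/8, d=(M2−M1)/(6·1)=19/24, b=Δ1−h1·(2M1+M2)/6=-41/12
t_q=3/2 → seg 0, τ=3/2; S=-3+89/24·τ+0·τ²+-19/72·τ³=107/64

  seg 0: a=-3 b=89/24 c=0 d=-19/72
  seg 1: a=1 b=-41/12 c=-19/8 d=19/24
S(3/2) = 107/64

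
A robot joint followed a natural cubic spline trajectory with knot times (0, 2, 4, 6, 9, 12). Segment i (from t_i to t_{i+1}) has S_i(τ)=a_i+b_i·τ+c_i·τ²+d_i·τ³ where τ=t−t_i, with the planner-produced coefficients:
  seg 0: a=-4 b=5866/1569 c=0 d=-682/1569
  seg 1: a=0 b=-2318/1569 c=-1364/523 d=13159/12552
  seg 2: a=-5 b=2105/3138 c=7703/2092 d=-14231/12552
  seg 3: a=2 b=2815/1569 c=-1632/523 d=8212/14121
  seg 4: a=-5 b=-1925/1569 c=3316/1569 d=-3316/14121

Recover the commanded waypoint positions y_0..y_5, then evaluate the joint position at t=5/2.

y_0 = S_0(0) = a_0 = -4
y_1 = S_1(0) = a_1 = 0
y_2 = S_2(0) = a_2 = -5
y_3 = S_3(0) = a_3 = 2
y_4 = S_4(0) = a_4 = -5
y_5 = S_4(3) = 4
t_q=5/2 is in segment 1 (τ=1/2); S_1(τ)=-42163/33472

y_0=-4 y_1=0 y_2=-5 y_3=2 y_4=-5 y_5=4
S(5/2) = -42163/33472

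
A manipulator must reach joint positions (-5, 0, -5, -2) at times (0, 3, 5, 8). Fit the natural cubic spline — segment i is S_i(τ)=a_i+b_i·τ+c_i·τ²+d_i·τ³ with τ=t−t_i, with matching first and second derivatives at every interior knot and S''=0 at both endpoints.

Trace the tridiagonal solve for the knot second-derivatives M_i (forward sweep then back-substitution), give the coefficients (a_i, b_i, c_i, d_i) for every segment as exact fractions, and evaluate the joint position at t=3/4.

Δ: Δ0=5/3, Δ1=-5/2, Δ2=1
row 1: diag=10, rhs=-25; c'=1/5, d'=-5/2
row 2: denom=10−2·1/5=48/5; d'=(21−2·-5/2)/(48/5)=65/24
back: M2=65/24
back: M1=-5/2−1/5·65/24=-73/24
M: M0=0, M1=-73/24, M2=65/24, M3=0
seg 0: a=-5, c=M0/2=0, d=(M1−M0)/(6·3)=-73/432, b=Δ0−h0·(2M0+M1)/6=51/16
seg 1: a=0, c=M1/2=-73/48, d=(M2−M1)/(6·2)=23/48, b=Δ1−h1·(2M1+M2)/6=-11/8
seg 2: a=-5, c=M2/2=65/48, d=(M3−M2)/(6·3)=-65/432, b=Δ2−h2·(2M2+M3)/6=-41/24
t_q=3/4 → seg 0, τ=3/4; S=-5+51/16·τ+0·τ²+-73/432·τ³=-2745/1024

  seg 0: a=-5 b=51/16 c=0 d=-73/432
  seg 1: a=0 b=-11/8 c=-73/48 d=23/48
  seg 2: a=-5 b=-41/24 c=65/48 d=-65/432
S(3/4) = -2745/1024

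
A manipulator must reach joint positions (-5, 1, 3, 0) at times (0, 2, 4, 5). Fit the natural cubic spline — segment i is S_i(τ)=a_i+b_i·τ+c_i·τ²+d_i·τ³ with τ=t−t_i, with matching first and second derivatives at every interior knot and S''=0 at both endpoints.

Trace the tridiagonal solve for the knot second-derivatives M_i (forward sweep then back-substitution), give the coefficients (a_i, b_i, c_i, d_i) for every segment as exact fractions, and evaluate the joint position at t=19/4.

Δ: Δ0=3, Δ1=1, Δ2=-3
row 1: diag=8, rhs=-12; c'=1/4, d'=-3/2
row 2: denom=6−2·1/4=11/2; d'=(-24−2·-3/2)/(11/2)=-42/11
back: M2=-42/11
back: M1=-3/2−1/4·-42/11=-6/11
M: M0=0, M1=-6/11, M2=-42/11, M3=0
seg 0: a=-5, c=M0/2=0, d=(M1−M0)/(6·2)=-1/22, b=Δ0−h0·(2M0+M1)/6=35/11
seg 1: a=1, c=M1/2=-3/11, d=(M2−M1)/(6·2)=-3/11, b=Δ1−h1·(2M1+M2)/6=29/11
seg 2: a=3, c=M2/2=-21/11, d=(M3−M2)/(6·1)=7/11, b=Δ2−h2·(2M2+M3)/6=-19/11
t_q=19/4 → seg 2, τ=3/4; S=3+-19/11·τ+-21/11·τ²+7/11·τ³=633/704

  seg 0: a=-5 b=35/11 c=0 d=-1/22
  seg 1: a=1 b=29/11 c=-3/11 d=-3/11
  seg 2: a=3 b=-19/11 c=-21/11 d=7/11
S(19/4) = 633/704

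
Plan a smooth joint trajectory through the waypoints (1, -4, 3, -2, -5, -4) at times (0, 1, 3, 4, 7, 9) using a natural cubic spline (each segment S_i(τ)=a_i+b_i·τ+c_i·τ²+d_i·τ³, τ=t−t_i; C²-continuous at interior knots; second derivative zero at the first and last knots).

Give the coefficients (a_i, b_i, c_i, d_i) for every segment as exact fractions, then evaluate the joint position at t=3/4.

Δ: Δ0=-5, Δ1=7/2, Δ2=-5, Δ3=-1, Δ4=1/2
row 1: diag=6, rhs=51; c'=1/3, d'=17/2
row 2: denom=6−2·1/3=16/3; d'=(-51−2·17/2)/(16/3)=-51/4
row 3: denom=8−1·3/16=125/16; d'=(24−1·-51/4)/(125/16)=588/125
row 4: denom=10−3·48/125=1106/125; d'=(9−3·588/125)/(1106/125)=-639/1106
back: M4=-639/1106
back: M3=588/125−48/125·-639/1106=2724/553
back: M2=-51/4−3/16·2724/553=-15123/1106
back: M1=17/2−1/3·-15123/1106=7221/553
M: M0=0, M1=7221/553, M2=-15123/1106, M3=2724/553, M4=-639/1106, M5=0
seg 0: a=1, c=M0/2=0, d=(M1−M0)/(6·1)=2407/1106, b=Δ0−h0·(2M0+M1)/6=-7937/1106
seg 1: a=-4, c=M1/2=7221/1106, d=(M2−M1)/(6·2)=-9855/4424, b=Δ1−h1·(2M1+M2)/6=-358/553
seg 2: a=3, c=M2/2=-15123/2212, d=(M3−M2)/(6·1)=6857/2212, b=Δ2−h2·(2M2+M3)/6=-1397/1106
seg 3: a=-2, c=M3/2=1362/553, d=(M4−M3)/(6·3)=-2029/6636, b=Δ3−h3·(2M3+M4)/6=-12469/2212
seg 4: a=-5, c=M4/2=-639/2212, d=(M5−M4)/(6·2)=213/4424, b=Δ4−h4·(2M4+M5)/6=979/1106
t_q=3/4 → seg 0, τ=3/4; S=1+-7937/1106·τ+0·τ²+2407/1106·τ³=-35029/10112

  seg 0: a=1 b=-7937/1106 c=0 d=2407/1106
  seg 1: a=-4 b=-358/553 c=7221/1106 d=-9855/4424
  seg 2: a=3 b=-1397/1106 c=-15123/2212 d=6857/2212
  seg 3: a=-2 b=-12469/2212 c=1362/553 d=-2029/6636
  seg 4: a=-5 b=979/1106 c=-639/2212 d=213/4424
S(3/4) = -35029/10112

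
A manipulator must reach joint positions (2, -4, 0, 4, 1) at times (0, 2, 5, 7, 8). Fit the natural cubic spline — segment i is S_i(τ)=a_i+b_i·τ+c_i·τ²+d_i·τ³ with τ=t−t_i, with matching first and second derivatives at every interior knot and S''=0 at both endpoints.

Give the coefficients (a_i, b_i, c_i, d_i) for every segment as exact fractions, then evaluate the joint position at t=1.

Δ: Δ0=-3, Δ1=4/3, Δ2=2, Δ3=-3
row 1: diag=10, rhs=26; c'=3/10, d'=13/5
row 2: denom=10−3·3/10=91/10; d'=(4−3·13/5)/(91/10)=-38/91
row 3: denom=6−2·20/91=506/91; d'=(-30−2·-38/91)/(506/91)=-1327/253
back: M3=-1327/253
back: M2=-38/91−20/91·-1327/253=186/253
back: M1=13/5−3/10·186/253=602/253
M: M0=0, M1=602/253, M2=186/253, M3=-1327/253, M4=0
seg 0: a=2, c=M0/2=0, d=(M1−M0)/(6·2)=301/1518, b=Δ0−h0·(2M0+M1)/6=-2879/759
seg 1: a=-4, c=M1/2=301/253, d=(M2−M1)/(6·3)=-208/2277, b=Δ1−h1·(2M1+M2)/6=-1073/759
seg 2: a=0, c=M2/2=93/253, d=(M3−M2)/(6·2)=-1513/3036, b=Δ2−h2·(2M2+M3)/6=2473/759
seg 3: a=4, c=M3/2=-1327/506, d=(M4−M3)/(6·1)=1327/1518, b=Δ3−h3·(2M3+M4)/6=-950/759
t_q=1 → seg 0, τ=1; S=2+-2879/759·τ+0·τ²+301/1518·τ³=-807/506

  seg 0: a=2 b=-2879/759 c=0 d=301/1518
  seg 1: a=-4 b=-1073/759 c=301/253 d=-208/2277
  seg 2: a=0 b=2473/759 c=93/253 d=-1513/3036
  seg 3: a=4 b=-950/759 c=-1327/506 d=1327/1518
S(1) = -807/506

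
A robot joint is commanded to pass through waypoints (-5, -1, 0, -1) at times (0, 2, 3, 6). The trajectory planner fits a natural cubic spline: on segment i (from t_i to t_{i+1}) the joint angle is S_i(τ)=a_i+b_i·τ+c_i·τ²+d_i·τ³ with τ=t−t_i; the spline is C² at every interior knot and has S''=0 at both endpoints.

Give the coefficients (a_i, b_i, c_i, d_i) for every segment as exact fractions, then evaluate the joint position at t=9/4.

  seg 0: a=-5 b=322/141 c=0 d=-10/141
  seg 1: a=-1 b=202/141 c=-20/47 d=-1/141
  seg 2: a=0 b=79/141 c=-21/47 d=7/141
S(9/4) = -2011/3008

Δ: Δ0=2, Δ1=1, Δ2=-1/3
row 1: diag=6, rhs=-6; c'=1/6, d'=-1
row 2: denom=8−1·1/6=47/6; d'=(-8−1·-1)/(47/6)=-42/47
back: M2=-42/47
back: M1=-1−1/6·-42/47=-40/47
M: M0=0, M1=-40/47, M2=-42/47, M3=0
seg 0: a=-5, c=M0/2=0, d=(M1−M0)/(6·2)=-10/141, b=Δ0−h0·(2M0+M1)/6=322/141
seg 1: a=-1, c=M1/2=-20/47, d=(M2−M1)/(6·1)=-1/141, b=Δ1−h1·(2M1+M2)/6=202/141
seg 2: a=0, c=M2/2=-21/47, d=(M3−M2)/(6·3)=7/141, b=Δ2−h2·(2M2+M3)/6=79/141
t_q=9/4 → seg 1, τ=1/4; S=-1+202/141·τ+-20/47·τ²+-1/141·τ³=-2011/3008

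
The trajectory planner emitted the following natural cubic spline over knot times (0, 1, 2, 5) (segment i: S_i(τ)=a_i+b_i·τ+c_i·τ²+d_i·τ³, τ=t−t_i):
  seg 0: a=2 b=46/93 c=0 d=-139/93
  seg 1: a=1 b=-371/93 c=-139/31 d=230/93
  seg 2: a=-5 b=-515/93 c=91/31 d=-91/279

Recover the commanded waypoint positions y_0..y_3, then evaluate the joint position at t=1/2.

y_0 = S_0(0) = a_0 = 2
y_1 = S_1(0) = a_1 = 1
y_2 = S_2(0) = a_2 = -5
y_3 = S_2(3) = -4
t_q=1/2 is in segment 0 (τ=1/2); S_0(τ)=511/248

y_0=2 y_1=1 y_2=-5 y_3=-4
S(1/2) = 511/248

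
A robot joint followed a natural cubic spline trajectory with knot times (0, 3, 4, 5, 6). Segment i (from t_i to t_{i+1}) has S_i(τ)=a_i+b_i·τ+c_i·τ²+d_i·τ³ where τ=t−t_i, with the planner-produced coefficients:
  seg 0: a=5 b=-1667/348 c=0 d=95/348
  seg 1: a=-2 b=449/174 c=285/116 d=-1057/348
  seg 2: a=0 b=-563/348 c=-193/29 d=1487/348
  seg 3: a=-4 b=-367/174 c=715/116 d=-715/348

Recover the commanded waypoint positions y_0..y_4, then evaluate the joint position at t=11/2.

y_0 = S_0(0) = a_0 = 5
y_1 = S_1(0) = a_1 = -2
y_2 = S_2(0) = a_2 = 0
y_3 = S_3(0) = a_3 = -4
y_4 = S_3(1) = -2
t_q=11/2 is in segment 3 (τ=1/2); S_3(τ)=-3499/928

y_0=5 y_1=-2 y_2=0 y_3=-4 y_4=-2
S(11/2) = -3499/928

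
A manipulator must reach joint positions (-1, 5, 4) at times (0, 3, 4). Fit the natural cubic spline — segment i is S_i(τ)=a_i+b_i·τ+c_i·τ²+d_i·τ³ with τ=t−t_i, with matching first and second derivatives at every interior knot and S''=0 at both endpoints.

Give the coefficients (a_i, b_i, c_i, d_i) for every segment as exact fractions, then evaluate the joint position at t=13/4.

  seg 0: a=-1 b=25/8 c=0 d=-1/8
  seg 1: a=5 b=-1/4 c=-9/8 d=3/8
S(13/4) = 2495/512

Δ: Δ0=2, Δ1=-1
row 1: diag=8, rhs=-18; c'=1/8, d'=-9/4
back: M1=-9/4
M: M0=0, M1=-9/4, M2=0
seg 0: a=-1, c=M0/2=0, d=(M1−M0)/(6·3)=-1/8, b=Δ0−h0·(2M0+M1)/6=25/8
seg 1: a=5, c=M1/2=-9/8, d=(M2−M1)/(6·1)=3/8, b=Δ1−h1·(2M1+M2)/6=-1/4
t_q=13/4 → seg 1, τ=1/4; S=5+-1/4·τ+-9/8·τ²+3/8·τ³=2495/512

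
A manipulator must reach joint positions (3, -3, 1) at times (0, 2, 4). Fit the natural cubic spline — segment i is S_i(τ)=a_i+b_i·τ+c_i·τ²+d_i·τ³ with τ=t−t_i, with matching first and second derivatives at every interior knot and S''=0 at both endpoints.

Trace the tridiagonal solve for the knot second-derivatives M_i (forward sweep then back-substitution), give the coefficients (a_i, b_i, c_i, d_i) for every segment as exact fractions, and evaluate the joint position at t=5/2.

Δ: Δ0=-3, Δ1=2
row 1: diag=8, rhs=30; c'=1/4, d'=15/4
back: M1=15/4
M: M0=0, M1=15/4, M2=0
seg 0: a=3, c=M0/2=0, d=(M1−M0)/(6·2)=5/16, b=Δ0−h0·(2M0+M1)/6=-17/4
seg 1: a=-3, c=M1/2=15/8, d=(M2−M1)/(6·2)=-5/16, b=Δ1−h1·(2M1+M2)/6=-1/2
t_q=5/2 → seg 1, τ=1/2; S=-3+-1/2·τ+15/8·τ²+-5/16·τ³=-361/128

  seg 0: a=3 b=-17/4 c=0 d=5/16
  seg 1: a=-3 b=-1/2 c=15/8 d=-5/16
S(5/2) = -361/128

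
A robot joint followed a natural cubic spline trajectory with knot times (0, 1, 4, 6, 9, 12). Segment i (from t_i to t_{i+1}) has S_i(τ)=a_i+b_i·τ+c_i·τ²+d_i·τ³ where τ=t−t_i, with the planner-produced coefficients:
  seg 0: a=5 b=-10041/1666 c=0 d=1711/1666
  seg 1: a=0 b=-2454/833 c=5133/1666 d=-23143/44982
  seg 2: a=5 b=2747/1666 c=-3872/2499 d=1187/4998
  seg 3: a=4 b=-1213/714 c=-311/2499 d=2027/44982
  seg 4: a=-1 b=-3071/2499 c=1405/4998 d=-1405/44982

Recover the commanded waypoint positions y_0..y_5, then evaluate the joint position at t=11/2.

y_0=5 y_1=0 y_2=5 y_3=4 y_4=-1 y_5=-3
S(11/2) = 63823/13328

y_0 = S_0(0) = a_0 = 5
y_1 = S_1(0) = a_1 = 0
y_2 = S_2(0) = a_2 = 5
y_3 = S_3(0) = a_3 = 4
y_4 = S_4(0) = a_4 = -1
y_5 = S_4(3) = -3
t_q=11/2 is in segment 2 (τ=3/2); S_2(τ)=63823/13328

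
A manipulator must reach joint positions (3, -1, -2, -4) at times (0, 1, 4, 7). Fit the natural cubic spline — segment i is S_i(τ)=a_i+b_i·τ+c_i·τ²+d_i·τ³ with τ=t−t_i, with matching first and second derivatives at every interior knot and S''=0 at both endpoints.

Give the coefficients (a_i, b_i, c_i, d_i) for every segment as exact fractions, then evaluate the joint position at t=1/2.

Δ: Δ0=-4, Δ1=-1/3, Δ2=-2/3
row 1: diag=8, rhs=22; c'=3/8, d'=11/4
row 2: denom=12−3·3/8=87/8; d'=(-2−3·11/4)/(87/8)=-82/87
back: M2=-82/87
back: M1=11/4−3/8·-82/87=90/29
M: M0=0, M1=90/29, M2=-82/87, M3=0
seg 0: a=3, c=M0/2=0, d=(M1−M0)/(6·1)=15/29, b=Δ0−h0·(2M0+M1)/6=-131/29
seg 1: a=-1, c=M1/2=45/29, d=(M2−M1)/(6·3)=-176/783, b=Δ1−h1·(2M1+M2)/6=-86/29
seg 2: a=-2, c=M2/2=-41/87, d=(M3−M2)/(6·3)=41/783, b=Δ2−h2·(2M2+M3)/6=8/29
t_q=1/2 → seg 0, τ=1/2; S=3+-131/29·τ+0·τ²+15/29·τ³=187/232

  seg 0: a=3 b=-131/29 c=0 d=15/29
  seg 1: a=-1 b=-86/29 c=45/29 d=-176/783
  seg 2: a=-2 b=8/29 c=-41/87 d=41/783
S(1/2) = 187/232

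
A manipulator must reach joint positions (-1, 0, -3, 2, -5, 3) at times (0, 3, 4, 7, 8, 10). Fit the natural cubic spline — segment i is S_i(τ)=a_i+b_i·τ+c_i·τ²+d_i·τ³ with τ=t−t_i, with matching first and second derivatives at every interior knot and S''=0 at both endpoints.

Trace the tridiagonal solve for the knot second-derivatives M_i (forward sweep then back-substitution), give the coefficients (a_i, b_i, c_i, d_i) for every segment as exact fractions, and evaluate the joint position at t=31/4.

Δ: Δ0=1/3, Δ1=-3, Δ2=5/3, Δ3=-7, Δ4=4
row 1: diag=8, rhs=-20; c'=1/8, d'=-5/2
row 2: denom=8−1·1/8=63/8; d'=(28−1·-5/2)/(63/8)=244/63
row 3: denom=8−3·8/21=48/7; d'=(-52−3·244/63)/(48/7)=-167/18
row 4: denom=6−1·7/48=281/48; d'=(66−1·-167/18)/(281/48)=10840/843
back: M4=10840/843
back: M3=-167/18−7/48·10840/843=-3134/281
back: M2=244/63−8/21·-3134/281=20540/2529
back: M1=-5/2−1/8·20540/2529=-8890/2529
M: M0=0, M1=-8890/2529, M2=20540/2529, M3=-3134/281, M4=10840/843, M5=0
seg 0: a=-1, c=M0/2=0, d=(M1−M0)/(6·3)=-4445/22761, b=Δ0−h0·(2M0+M1)/6=5288/2529
seg 1: a=0, c=M1/2=-4445/2529, d=(M2−M1)/(6·1)=545/281, b=Δ1−h1·(2M1+M2)/6=-8047/2529
seg 2: a=-3, c=M2/2=10270/2529, d=(M3−M2)/(6·3)=-24373/22761, b=Δ2−h2·(2M2+M3)/6=-2222/2529
seg 3: a=2, c=M3/2=-1567/281, d=(M4−M3)/(6·1)=10121/2529, b=Δ3−h3·(2M3+M4)/6=-13721/2529
seg 4: a=-5, c=M4/2=5420/843, d=(M5−M4)/(6·2)=-2710/2529, b=Δ4−h4·(2M4+M5)/6=-11564/2529
t_q=31/4 → seg 3, τ=3/4; S=2+-13721/2529·τ+-1567/281·τ²+10121/2529·τ³=-189779/53952

  seg 0: a=-1 b=5288/2529 c=0 d=-4445/22761
  seg 1: a=0 b=-8047/2529 c=-4445/2529 d=545/281
  seg 2: a=-3 b=-2222/2529 c=10270/2529 d=-24373/22761
  seg 3: a=2 b=-13721/2529 c=-1567/281 d=10121/2529
  seg 4: a=-5 b=-11564/2529 c=5420/843 d=-2710/2529
S(31/4) = -189779/53952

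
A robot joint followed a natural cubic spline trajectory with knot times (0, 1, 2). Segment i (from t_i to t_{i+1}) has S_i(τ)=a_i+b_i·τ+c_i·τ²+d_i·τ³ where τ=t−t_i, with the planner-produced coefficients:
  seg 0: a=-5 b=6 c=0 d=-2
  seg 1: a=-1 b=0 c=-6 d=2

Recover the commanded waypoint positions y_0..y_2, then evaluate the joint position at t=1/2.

y_0=-5 y_1=-1 y_2=-5
S(1/2) = -9/4

y_0 = S_0(0) = a_0 = -5
y_1 = S_1(0) = a_1 = -1
y_2 = S_1(1) = -5
t_q=1/2 is in segment 0 (τ=1/2); S_0(τ)=-9/4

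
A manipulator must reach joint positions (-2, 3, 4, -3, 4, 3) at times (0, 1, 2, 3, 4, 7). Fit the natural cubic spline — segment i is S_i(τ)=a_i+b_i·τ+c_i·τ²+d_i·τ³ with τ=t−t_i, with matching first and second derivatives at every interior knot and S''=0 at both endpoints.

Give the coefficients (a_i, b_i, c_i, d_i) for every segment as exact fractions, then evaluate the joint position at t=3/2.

  seg 0: a=-2 b=6785/1299 c=0 d=-290/1299
  seg 1: a=3 b=5915/1299 c=-290/433 d=-3746/1299
  seg 2: a=4 b=-7063/1299 c=-4036/433 d=10078/1299
  seg 3: a=-3 b=-1045/1299 c=6042/433 d=-7988/1299
  seg 4: a=4 b=11243/1299 c=-1946/433 d=1946/3897
S(3/2) = 8225/1732

Δ: Δ0=5, Δ1=1, Δ2=-7, Δ3=7, Δ4=-1/3
row 1: diag=4, rhs=-24; c'=1/4, d'=-6
row 2: denom=4−1·1/4=15/4; d'=(-48−1·-6)/(15/4)=-56/5
row 3: denom=4−1·4/15=56/15; d'=(84−1·-56/5)/(56/15)=51/2
row 4: denom=8−1·15/56=433/56; d'=(-44−1·51/2)/(433/56)=-3892/433
back: M4=-3892/433
back: M3=51/2−15/56·-3892/433=12084/433
back: M2=-56/5−4/15·12084/433=-8072/433
back: M1=-6−1/4·-8072/433=-580/433
M: M0=0, M1=-580/433, M2=-8072/433, M3=12084/433, M4=-3892/433, M5=0
seg 0: a=-2, c=M0/2=0, d=(M1−M0)/(6·1)=-290/1299, b=Δ0−h0·(2M0+M1)/6=6785/1299
seg 1: a=3, c=M1/2=-290/433, d=(M2−M1)/(6·1)=-3746/1299, b=Δ1−h1·(2M1+M2)/6=5915/1299
seg 2: a=4, c=M2/2=-4036/433, d=(M3−M2)/(6·1)=10078/1299, b=Δ2−h2·(2M2+M3)/6=-7063/1299
seg 3: a=-3, c=M3/2=6042/433, d=(M4−M3)/(6·1)=-7988/1299, b=Δ3−h3·(2M3+M4)/6=-1045/1299
seg 4: a=4, c=M4/2=-1946/433, d=(M5−M4)/(6·3)=1946/3897, b=Δ4−h4·(2M4+M5)/6=11243/1299
t_q=3/2 → seg 1, τ=1/2; S=3+5915/1299·τ+-290/433·τ²+-3746/1299·τ³=8225/1732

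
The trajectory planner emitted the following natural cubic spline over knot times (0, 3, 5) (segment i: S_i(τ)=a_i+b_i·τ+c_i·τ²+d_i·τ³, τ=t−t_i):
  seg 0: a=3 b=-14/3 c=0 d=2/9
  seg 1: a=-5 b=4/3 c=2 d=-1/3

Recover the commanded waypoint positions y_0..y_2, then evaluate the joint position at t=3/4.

y_0 = S_0(0) = a_0 = 3
y_1 = S_1(0) = a_1 = -5
y_2 = S_1(2) = 3
t_q=3/4 is in segment 0 (τ=3/4); S_0(τ)=-13/32

y_0=3 y_1=-5 y_2=3
S(3/4) = -13/32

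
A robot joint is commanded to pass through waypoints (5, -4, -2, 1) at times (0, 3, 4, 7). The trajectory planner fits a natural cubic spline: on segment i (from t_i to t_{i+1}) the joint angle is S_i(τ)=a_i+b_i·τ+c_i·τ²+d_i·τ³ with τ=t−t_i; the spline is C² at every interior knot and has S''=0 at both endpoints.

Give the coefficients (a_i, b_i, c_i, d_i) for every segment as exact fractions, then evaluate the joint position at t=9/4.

Δ: Δ0=-3, Δ1=2, Δ2=1
row 1: diag=8, rhs=30; c'=1/8, d'=15/4
row 2: denom=8−1·1/8=63/8; d'=(-6−1·15/4)/(63/8)=-26/21
back: M2=-26/21
back: M1=15/4−1/8·-26/21=82/21
M: M0=0, M1=82/21, M2=-26/21, M3=0
seg 0: a=5, c=M0/2=0, d=(M1−M0)/(6·3)=41/189, b=Δ0−h0·(2M0+M1)/6=-104/21
seg 1: a=-4, c=M1/2=41/21, d=(M2−M1)/(6·1)=-6/7, b=Δ1−h1·(2M1+M2)/6=19/21
seg 2: a=-2, c=M2/2=-13/21, d=(M3−M2)/(6·3)=13/189, b=Δ2−h2·(2M2+M3)/6=47/21
t_q=9/4 → seg 0, τ=9/4; S=5+-104/21·τ+0·τ²+41/189·τ³=-235/64

  seg 0: a=5 b=-104/21 c=0 d=41/189
  seg 1: a=-4 b=19/21 c=41/21 d=-6/7
  seg 2: a=-2 b=47/21 c=-13/21 d=13/189
S(9/4) = -235/64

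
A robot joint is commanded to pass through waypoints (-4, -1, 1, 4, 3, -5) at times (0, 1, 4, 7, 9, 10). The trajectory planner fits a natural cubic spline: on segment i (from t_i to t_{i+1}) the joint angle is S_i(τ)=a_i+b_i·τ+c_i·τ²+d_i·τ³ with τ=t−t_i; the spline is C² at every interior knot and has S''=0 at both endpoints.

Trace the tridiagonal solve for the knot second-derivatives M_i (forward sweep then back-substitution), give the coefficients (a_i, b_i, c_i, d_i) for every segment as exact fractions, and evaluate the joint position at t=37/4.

  seg 0: a=-4 b=3691/1110 c=0 d=-361/1110
  seg 1: a=-1 b=1304/555 c=-361/370 d=1381/9990
  seg 2: a=1 b=253/1110 c=149/555 d=-1/270
  seg 3: a=4 b=193/111 c=87/370 d=-3007/4440
  seg 4: a=3 b=-6047/1110 c=-2833/740 d=2833/2220
S(37/4) = 67191/47360

Δ: Δ0=3, Δ1=2/3, Δ2=1, Δ3=-1/2, Δ4=-8
row 1: diag=8, rhs=-14; c'=3/8, d'=-7/4
row 2: denom=12−3·3/8=87/8; d'=(2−3·-7/4)/(87/8)=2/3
row 3: denom=10−3·8/29=266/29; d'=(-9−3·2/3)/(266/29)=-319/266
row 4: denom=6−2·29/133=740/133; d'=(-45−2·-319/266)/(740/133)=-2833/370
back: M4=-2833/370
back: M3=-319/266−29/133·-2833/370=87/185
back: M2=2/3−8/29·87/185=298/555
back: M1=-7/4−3/8·298/555=-361/185
M: M0=0, M1=-361/185, M2=298/555, M3=87/185, M4=-2833/370, M5=0
seg 0: a=-4, c=M0/2=0, d=(M1−M0)/(6·1)=-361/1110, b=Δ0−h0·(2M0+M1)/6=3691/1110
seg 1: a=-1, c=M1/2=-361/370, d=(M2−M1)/(6·3)=1381/9990, b=Δ1−h1·(2M1+M2)/6=1304/555
seg 2: a=1, c=M2/2=149/555, d=(M3−M2)/(6·3)=-1/270, b=Δ2−h2·(2M2+M3)/6=253/1110
seg 3: a=4, c=M3/2=87/370, d=(M4−M3)/(6·2)=-3007/4440, b=Δ3−h3·(2M3+M4)/6=193/111
seg 4: a=3, c=M4/2=-2833/740, d=(M5−M4)/(6·1)=2833/2220, b=Δ4−h4·(2M4+M5)/6=-6047/1110
t_q=37/4 → seg 4, τ=1/4; S=3+-6047/1110·τ+-2833/740·τ²+2833/2220·τ³=67191/47360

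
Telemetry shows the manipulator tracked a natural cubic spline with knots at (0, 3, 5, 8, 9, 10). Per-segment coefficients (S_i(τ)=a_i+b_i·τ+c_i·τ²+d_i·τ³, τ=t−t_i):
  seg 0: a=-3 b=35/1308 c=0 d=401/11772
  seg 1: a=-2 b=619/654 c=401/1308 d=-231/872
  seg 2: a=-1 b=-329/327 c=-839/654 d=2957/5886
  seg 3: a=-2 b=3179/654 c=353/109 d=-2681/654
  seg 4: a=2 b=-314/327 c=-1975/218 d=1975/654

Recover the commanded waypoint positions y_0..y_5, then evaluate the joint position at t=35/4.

y_0=-3 y_1=-2 y_2=-1 y_3=-2 y_4=2 y_5=-5
S(35/4) = 24247/13952

y_0 = S_0(0) = a_0 = -3
y_1 = S_1(0) = a_1 = -2
y_2 = S_2(0) = a_2 = -1
y_3 = S_3(0) = a_3 = -2
y_4 = S_4(0) = a_4 = 2
y_5 = S_4(1) = -5
t_q=35/4 is in segment 3 (τ=3/4); S_3(τ)=24247/13952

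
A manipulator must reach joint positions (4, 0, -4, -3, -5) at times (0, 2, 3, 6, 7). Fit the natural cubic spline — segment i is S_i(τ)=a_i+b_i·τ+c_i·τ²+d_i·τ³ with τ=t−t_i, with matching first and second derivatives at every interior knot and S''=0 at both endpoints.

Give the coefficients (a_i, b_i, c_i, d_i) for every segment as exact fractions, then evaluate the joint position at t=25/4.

Δ: Δ0=-2, Δ1=-4, Δ2=1/3, Δ3=-2
row 1: diag=6, rhs=-12; c'=1/6, d'=-2
row 2: denom=8−1·1/6=47/6; d'=(26−1·-2)/(47/6)=168/47
row 3: denom=8−3·18/47=322/47; d'=(-14−3·168/47)/(322/47)=-83/23
back: M3=-83/23
back: M2=168/47−18/47·-83/23=114/23
back: M1=-2−1/6·114/23=-65/23
M: M0=0, M1=-65/23, M2=114/23, M3=-83/23, M4=0
seg 0: a=4, c=M0/2=0, d=(M1−M0)/(6·2)=-65/276, b=Δ0−h0·(2M0+M1)/6=-73/69
seg 1: a=0, c=M1/2=-65/46, d=(M2−M1)/(6·1)=179/138, b=Δ1−h1·(2M1+M2)/6=-268/69
seg 2: a=-4, c=M2/2=57/23, d=(M3−M2)/(6·3)=-197/414, b=Δ2−h2·(2M2+M3)/6=-389/138
seg 3: a=-3, c=M3/2=-83/46, d=(M4−M3)/(6·1)=83/138, b=Δ3−h3·(2M3+M4)/6=-55/69
t_q=25/4 → seg 3, τ=1/4; S=-3+-55/69·τ+-83/46·τ²+83/138·τ³=-9723/2944

  seg 0: a=4 b=-73/69 c=0 d=-65/276
  seg 1: a=0 b=-268/69 c=-65/46 d=179/138
  seg 2: a=-4 b=-389/138 c=57/23 d=-197/414
  seg 3: a=-3 b=-55/69 c=-83/46 d=83/138
S(25/4) = -9723/2944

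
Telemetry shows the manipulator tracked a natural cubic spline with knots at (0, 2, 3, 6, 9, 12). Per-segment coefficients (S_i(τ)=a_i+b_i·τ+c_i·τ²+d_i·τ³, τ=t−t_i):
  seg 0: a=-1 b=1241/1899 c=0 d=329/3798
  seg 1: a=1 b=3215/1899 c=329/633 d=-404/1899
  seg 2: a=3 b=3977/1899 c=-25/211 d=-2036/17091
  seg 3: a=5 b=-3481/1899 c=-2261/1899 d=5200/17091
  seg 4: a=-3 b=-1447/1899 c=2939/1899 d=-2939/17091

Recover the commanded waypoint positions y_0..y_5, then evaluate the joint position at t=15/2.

y_0=-1 y_1=1 y_2=3 y_3=5 y_4=-3 y_5=4
S(15/2) = 505/844

y_0 = S_0(0) = a_0 = -1
y_1 = S_1(0) = a_1 = 1
y_2 = S_2(0) = a_2 = 3
y_3 = S_3(0) = a_3 = 5
y_4 = S_4(0) = a_4 = -3
y_5 = S_4(3) = 4
t_q=15/2 is in segment 3 (τ=3/2); S_3(τ)=505/844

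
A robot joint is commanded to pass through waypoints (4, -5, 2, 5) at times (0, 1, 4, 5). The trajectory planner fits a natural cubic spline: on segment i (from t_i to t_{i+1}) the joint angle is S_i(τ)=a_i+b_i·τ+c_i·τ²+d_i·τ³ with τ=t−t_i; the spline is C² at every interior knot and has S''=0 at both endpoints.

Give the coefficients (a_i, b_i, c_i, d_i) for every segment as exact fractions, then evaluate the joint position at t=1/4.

  seg 0: a=4 b=-1751/165 c=0 d=266/165
  seg 1: a=-5 b=-953/165 c=266/55 d=-32/45
  seg 2: a=2 b=667/165 c=-86/55 d=86/165
S(1/4) = 483/352

Δ: Δ0=-9, Δ1=7/3, Δ2=3
row 1: diag=8, rhs=68; c'=3/8, d'=17/2
row 2: denom=8−3·3/8=55/8; d'=(4−3·17/2)/(55/8)=-172/55
back: M2=-172/55
back: M1=17/2−3/8·-172/55=532/55
M: M0=0, M1=532/55, M2=-172/55, M3=0
seg 0: a=4, c=M0/2=0, d=(M1−M0)/(6·1)=266/165, b=Δ0−h0·(2M0+M1)/6=-1751/165
seg 1: a=-5, c=M1/2=266/55, d=(M2−M1)/(6·3)=-32/45, b=Δ1−h1·(2M1+M2)/6=-953/165
seg 2: a=2, c=M2/2=-86/55, d=(M3−M2)/(6·1)=86/165, b=Δ2−h2·(2M2+M3)/6=667/165
t_q=1/4 → seg 0, τ=1/4; S=4+-1751/165·τ+0·τ²+266/165·τ³=483/352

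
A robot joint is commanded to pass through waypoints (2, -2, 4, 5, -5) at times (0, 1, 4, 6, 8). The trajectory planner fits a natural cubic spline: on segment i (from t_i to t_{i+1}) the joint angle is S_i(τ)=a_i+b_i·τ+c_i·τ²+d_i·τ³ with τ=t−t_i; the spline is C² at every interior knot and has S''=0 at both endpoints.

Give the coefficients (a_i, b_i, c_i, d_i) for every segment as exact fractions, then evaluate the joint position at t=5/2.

Δ: Δ0=-4, Δ1=2, Δ2=1/2, Δ3=-5
row 1: diag=8, rhs=36; c'=3/8, d'=9/2
row 2: denom=10−3·3/8=71/8; d'=(-9−3·9/2)/(71/8)=-180/71
row 3: denom=8−2·16/71=536/71; d'=(-33−2·-180/71)/(536/71)=-1983/536
back: M3=-1983/536
back: M2=-180/71−16/71·-1983/536=-114/67
back: M1=9/2−3/8·-114/67=1377/268
M: M0=0, M1=1377/268, M2=-114/67, M3=-1983/536, M4=0
seg 0: a=2, c=M0/2=0, d=(M1−M0)/(6·1)=459/536, b=Δ0−h0·(2M0+M1)/6=-2603/536
seg 1: a=-2, c=M1/2=1377/536, d=(M2−M1)/(6·3)=-611/1608, b=Δ1−h1·(2M1+M2)/6=-613/268
seg 2: a=4, c=M2/2=-57/67, d=(M3−M2)/(6·2)=-357/2144, b=Δ2−h2·(2M2+M3)/6=1537/536
seg 3: a=5, c=M3/2=-1983/1072, d=(M4−M3)/(6·2)=661/2144, b=Δ3−h3·(2M3+M4)/6=-679/268
t_q=5/2 → seg 1, τ=3/2; S=-2+-613/268·τ+1377/536·τ²+-611/1608·τ³=-4001/4288

  seg 0: a=2 b=-2603/536 c=0 d=459/536
  seg 1: a=-2 b=-613/268 c=1377/536 d=-611/1608
  seg 2: a=4 b=1537/536 c=-57/67 d=-357/2144
  seg 3: a=5 b=-679/268 c=-1983/1072 d=661/2144
S(5/2) = -4001/4288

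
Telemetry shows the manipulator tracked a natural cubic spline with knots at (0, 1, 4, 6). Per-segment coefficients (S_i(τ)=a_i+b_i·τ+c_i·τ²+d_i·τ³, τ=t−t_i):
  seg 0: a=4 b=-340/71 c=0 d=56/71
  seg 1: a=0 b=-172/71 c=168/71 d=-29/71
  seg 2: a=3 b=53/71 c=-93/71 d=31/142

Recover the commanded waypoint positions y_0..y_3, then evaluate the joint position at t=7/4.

y_0=4 y_1=0 y_2=3 y_3=1
S(7/4) = -2991/4544

y_0 = S_0(0) = a_0 = 4
y_1 = S_1(0) = a_1 = 0
y_2 = S_2(0) = a_2 = 3
y_3 = S_2(2) = 1
t_q=7/4 is in segment 1 (τ=3/4); S_1(τ)=-2991/4544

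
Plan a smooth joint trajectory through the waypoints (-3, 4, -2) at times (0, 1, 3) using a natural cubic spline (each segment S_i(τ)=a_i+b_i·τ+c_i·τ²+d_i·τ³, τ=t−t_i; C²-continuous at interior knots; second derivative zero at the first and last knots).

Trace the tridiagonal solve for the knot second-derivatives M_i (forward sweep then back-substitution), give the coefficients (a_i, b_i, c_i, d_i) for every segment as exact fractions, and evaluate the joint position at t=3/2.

  seg 0: a=-3 b=26/3 c=0 d=-5/3
  seg 1: a=4 b=11/3 c=-5 d=5/6
S(3/2) = 75/16

Δ: Δ0=7, Δ1=-3
row 1: diag=6, rhs=-60; c'=1/3, d'=-10
back: M1=-10
M: M0=0, M1=-10, M2=0
seg 0: a=-3, c=M0/2=0, d=(M1−M0)/(6·1)=-5/3, b=Δ0−h0·(2M0+M1)/6=26/3
seg 1: a=4, c=M1/2=-5, d=(M2−M1)/(6·2)=5/6, b=Δ1−h1·(2M1+M2)/6=11/3
t_q=3/2 → seg 1, τ=1/2; S=4+11/3·τ+-5·τ²+5/6·τ³=75/16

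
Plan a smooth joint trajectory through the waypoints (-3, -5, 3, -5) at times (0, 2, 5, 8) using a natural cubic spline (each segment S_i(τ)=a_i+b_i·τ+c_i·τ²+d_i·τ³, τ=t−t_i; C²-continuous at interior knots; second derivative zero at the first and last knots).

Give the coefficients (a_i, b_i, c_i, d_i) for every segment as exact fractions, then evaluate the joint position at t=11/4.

  seg 0: a=-3 b=-77/37 c=0 d=10/37
  seg 1: a=-5 b=43/37 c=60/37 d=-373/999
  seg 2: a=3 b=30/37 c=-193/111 d=193/999
S(11/4) = -7989/2368

Δ: Δ0=-1, Δ1=8/3, Δ2=-8/3
row 1: diag=10, rhs=22; c'=3/10, d'=11/5
row 2: denom=12−3·3/10=111/10; d'=(-32−3·11/5)/(111/10)=-386/111
back: M2=-386/111
back: M1=11/5−3/10·-386/111=120/37
M: M0=0, M1=120/37, M2=-386/111, M3=0
seg 0: a=-3, c=M0/2=0, d=(M1−M0)/(6·2)=10/37, b=Δ0−h0·(2M0+M1)/6=-77/37
seg 1: a=-5, c=M1/2=60/37, d=(M2−M1)/(6·3)=-373/999, b=Δ1−h1·(2M1+M2)/6=43/37
seg 2: a=3, c=M2/2=-193/111, d=(M3−M2)/(6·3)=193/999, b=Δ2−h2·(2M2+M3)/6=30/37
t_q=11/4 → seg 1, τ=3/4; S=-5+43/37·τ+60/37·τ²+-373/999·τ³=-7989/2368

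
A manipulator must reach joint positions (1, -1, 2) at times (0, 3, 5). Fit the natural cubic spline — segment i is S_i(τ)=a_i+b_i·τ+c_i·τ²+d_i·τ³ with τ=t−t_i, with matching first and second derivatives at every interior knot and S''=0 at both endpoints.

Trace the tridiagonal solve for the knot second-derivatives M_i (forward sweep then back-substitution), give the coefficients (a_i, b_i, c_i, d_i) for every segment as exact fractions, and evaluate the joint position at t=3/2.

Δ: Δ0=-2/3, Δ1=3/2
row 1: diag=10, rhs=13; c'=1/5, d'=13/10
back: M1=13/10
M: M0=0, M1=13/10, M2=0
seg 0: a=1, c=M0/2=0, d=(M1−M0)/(6·3)=13/180, b=Δ0−h0·(2M0+M1)/6=-79/60
seg 1: a=-1, c=M1/2=13/20, d=(M2−M1)/(6·2)=-13/120, b=Δ1−h1·(2M1+M2)/6=19/30
t_q=3/2 → seg 0, τ=3/2; S=1+-79/60·τ+0·τ²+13/180·τ³=-117/160

  seg 0: a=1 b=-79/60 c=0 d=13/180
  seg 1: a=-1 b=19/30 c=13/20 d=-13/120
S(3/2) = -117/160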